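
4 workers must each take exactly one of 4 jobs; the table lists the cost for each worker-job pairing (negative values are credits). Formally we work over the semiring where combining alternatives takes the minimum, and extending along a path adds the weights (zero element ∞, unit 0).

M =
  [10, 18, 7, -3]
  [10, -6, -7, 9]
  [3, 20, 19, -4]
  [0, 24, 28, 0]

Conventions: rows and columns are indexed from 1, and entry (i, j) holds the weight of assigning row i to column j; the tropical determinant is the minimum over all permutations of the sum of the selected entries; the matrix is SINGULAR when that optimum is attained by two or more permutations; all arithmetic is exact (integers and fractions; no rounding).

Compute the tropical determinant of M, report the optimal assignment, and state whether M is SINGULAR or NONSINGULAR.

σ = (1, 2, 3, 4): 10 + (-6) + 19 + 0 = 23
σ = (1, 2, 4, 3): 10 + (-6) + (-4) + 28 = 28
σ = (1, 3, 2, 4): 10 + (-7) + 20 + 0 = 23
σ = (1, 3, 4, 2): 10 + (-7) + (-4) + 24 = 23
σ = (1, 4, 2, 3): 10 + 9 + 20 + 28 = 67
σ = (1, 4, 3, 2): 10 + 9 + 19 + 24 = 62
σ = (2, 1, 3, 4): 18 + 10 + 19 + 0 = 47
σ = (2, 1, 4, 3): 18 + 10 + (-4) + 28 = 52
σ = (2, 3, 1, 4): 18 + (-7) + 3 + 0 = 14
σ = (2, 3, 4, 1): 18 + (-7) + (-4) + 0 = 7
σ = (2, 4, 1, 3): 18 + 9 + 3 + 28 = 58
σ = (2, 4, 3, 1): 18 + 9 + 19 + 0 = 46
σ = (3, 1, 2, 4): 7 + 10 + 20 + 0 = 37
σ = (3, 1, 4, 2): 7 + 10 + (-4) + 24 = 37
σ = (3, 2, 1, 4): 7 + (-6) + 3 + 0 = 4
σ = (3, 2, 4, 1): 7 + (-6) + (-4) + 0 = -3
σ = (3, 4, 1, 2): 7 + 9 + 3 + 24 = 43
σ = (3, 4, 2, 1): 7 + 9 + 20 + 0 = 36
σ = (4, 1, 2, 3): (-3) + 10 + 20 + 28 = 55
σ = (4, 1, 3, 2): (-3) + 10 + 19 + 24 = 50
σ = (4, 2, 1, 3): (-3) + (-6) + 3 + 28 = 22
σ = (4, 2, 3, 1): (-3) + (-6) + 19 + 0 = 10
σ = (4, 3, 1, 2): (-3) + (-7) + 3 + 24 = 17
σ = (4, 3, 2, 1): (-3) + (-7) + 20 + 0 = 10
Optimal value attained by: σ = (3, 2, 4, 1).
Answer: det⊕(M) = -3; verdict: NONSINGULAR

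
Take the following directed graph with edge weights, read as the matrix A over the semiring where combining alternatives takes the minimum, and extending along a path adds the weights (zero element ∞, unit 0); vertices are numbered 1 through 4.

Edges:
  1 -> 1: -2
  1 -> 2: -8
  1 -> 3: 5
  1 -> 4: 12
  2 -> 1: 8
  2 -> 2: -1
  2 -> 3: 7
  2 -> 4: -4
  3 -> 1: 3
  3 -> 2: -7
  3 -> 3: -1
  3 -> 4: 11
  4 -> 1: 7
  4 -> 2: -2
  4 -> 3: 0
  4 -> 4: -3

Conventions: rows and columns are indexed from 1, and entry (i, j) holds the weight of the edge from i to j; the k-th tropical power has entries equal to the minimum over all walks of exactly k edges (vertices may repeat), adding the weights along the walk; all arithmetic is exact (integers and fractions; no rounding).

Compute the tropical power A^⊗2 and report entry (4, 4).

A^⊗2:
  [-4, -10, -1, -12]
  [3, -6, -4, -7]
  [1, -8, -2, -11]
  [3, -7, -3, -6]
Key observation: the optimum is the walk 4->2->4, with weight (-2) + (-4) = -6.
Optimal value attained by: walk 4->2->4.
Answer: (A^⊗2)[4][4] = -6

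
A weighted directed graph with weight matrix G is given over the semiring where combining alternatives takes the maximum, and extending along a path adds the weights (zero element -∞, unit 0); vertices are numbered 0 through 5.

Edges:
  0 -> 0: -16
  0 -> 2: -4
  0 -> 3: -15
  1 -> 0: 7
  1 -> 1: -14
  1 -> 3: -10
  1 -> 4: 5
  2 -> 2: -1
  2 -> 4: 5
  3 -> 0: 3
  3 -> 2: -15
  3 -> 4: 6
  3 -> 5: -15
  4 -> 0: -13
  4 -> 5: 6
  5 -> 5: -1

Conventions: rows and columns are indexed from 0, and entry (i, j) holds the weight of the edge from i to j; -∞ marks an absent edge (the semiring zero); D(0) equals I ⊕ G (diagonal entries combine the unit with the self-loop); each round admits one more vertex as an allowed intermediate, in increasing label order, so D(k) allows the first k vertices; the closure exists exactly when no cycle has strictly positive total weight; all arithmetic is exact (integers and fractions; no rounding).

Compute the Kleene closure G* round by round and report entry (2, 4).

D(0):
  [0, -∞, -4, -15, -∞, -∞]
  [7, 0, -∞, -10, 5, -∞]
  [-∞, -∞, 0, -∞, 5, -∞]
  [3, -∞, -15, 0, 6, -15]
  [-13, -∞, -∞, -∞, 0, 6]
  [-∞, -∞, -∞, -∞, -∞, 0]
D(1):
  [0, -∞, -4, -15, -∞, -∞]
  [7, 0, 3, -8, 5, -∞]
  [-∞, -∞, 0, -∞, 5, -∞]
  [3, -∞, -1, 0, 6, -15]
  [-13, -∞, -17, -28, 0, 6]
  [-∞, -∞, -∞, -∞, -∞, 0]
D(2):
  [0, -∞, -4, -15, -∞, -∞]
  [7, 0, 3, -8, 5, -∞]
  [-∞, -∞, 0, -∞, 5, -∞]
  [3, -∞, -1, 0, 6, -15]
  [-13, -∞, -17, -28, 0, 6]
  [-∞, -∞, -∞, -∞, -∞, 0]
D(3):
  [0, -∞, -4, -15, 1, -∞]
  [7, 0, 3, -8, 8, -∞]
  [-∞, -∞, 0, -∞, 5, -∞]
  [3, -∞, -1, 0, 6, -15]
  [-13, -∞, -17, -28, 0, 6]
  [-∞, -∞, -∞, -∞, -∞, 0]
D(4):
  [0, -∞, -4, -15, 1, -30]
  [7, 0, 3, -8, 8, -23]
  [-∞, -∞, 0, -∞, 5, -∞]
  [3, -∞, -1, 0, 6, -15]
  [-13, -∞, -17, -28, 0, 6]
  [-∞, -∞, -∞, -∞, -∞, 0]
D(5):
  [0, -∞, -4, -15, 1, 7]
  [7, 0, 3, -8, 8, 14]
  [-8, -∞, 0, -23, 5, 11]
  [3, -∞, -1, 0, 6, 12]
  [-13, -∞, -17, -28, 0, 6]
  [-∞, -∞, -∞, -∞, -∞, 0]
D(6):
  [0, -∞, -4, -15, 1, 7]
  [7, 0, 3, -8, 8, 14]
  [-8, -∞, 0, -23, 5, 11]
  [3, -∞, -1, 0, 6, 12]
  [-13, -∞, -17, -28, 0, 6]
  [-∞, -∞, -∞, -∞, -∞, 0]
Answer: G*[2][4] = 5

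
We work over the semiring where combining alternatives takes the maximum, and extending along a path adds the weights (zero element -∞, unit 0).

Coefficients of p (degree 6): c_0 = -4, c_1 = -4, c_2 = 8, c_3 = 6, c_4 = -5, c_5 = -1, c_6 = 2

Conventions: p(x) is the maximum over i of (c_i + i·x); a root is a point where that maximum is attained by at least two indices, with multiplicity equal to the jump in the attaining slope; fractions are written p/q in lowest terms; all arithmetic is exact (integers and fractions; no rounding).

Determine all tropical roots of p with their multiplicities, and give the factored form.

hull edge (i=0, c=-4) to (i=2, c=8): slope 6, span 2
hull edge (i=2, c=8) to (i=6, c=2): slope -3/2, span 4
Factored form: p(x) = 2 ⊗ (x ⊕ (-6)) ⊗ (x ⊕ (-6)) ⊗ (x ⊕ 3/2) ⊗ (x ⊕ 3/2) ⊗ (x ⊕ 3/2) ⊗ (x ⊕ 3/2)
Answer: roots = -6 (mult 2), 3/2 (mult 4)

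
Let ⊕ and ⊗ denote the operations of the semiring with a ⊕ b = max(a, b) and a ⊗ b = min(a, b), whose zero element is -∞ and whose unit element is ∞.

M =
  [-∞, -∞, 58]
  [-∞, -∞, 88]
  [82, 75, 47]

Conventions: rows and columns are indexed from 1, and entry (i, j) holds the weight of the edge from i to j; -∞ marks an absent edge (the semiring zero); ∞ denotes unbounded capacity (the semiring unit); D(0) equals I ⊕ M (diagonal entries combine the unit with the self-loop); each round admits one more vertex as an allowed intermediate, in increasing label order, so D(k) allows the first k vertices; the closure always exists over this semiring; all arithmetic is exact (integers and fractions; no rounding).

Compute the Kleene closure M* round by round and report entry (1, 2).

D(0):
  [∞, -∞, 58]
  [-∞, ∞, 88]
  [82, 75, ∞]
D(1):
  [∞, -∞, 58]
  [-∞, ∞, 88]
  [82, 75, ∞]
D(2):
  [∞, -∞, 58]
  [-∞, ∞, 88]
  [82, 75, ∞]
D(3):
  [∞, 58, 58]
  [82, ∞, 88]
  [82, 75, ∞]
Answer: M*[1][2] = 58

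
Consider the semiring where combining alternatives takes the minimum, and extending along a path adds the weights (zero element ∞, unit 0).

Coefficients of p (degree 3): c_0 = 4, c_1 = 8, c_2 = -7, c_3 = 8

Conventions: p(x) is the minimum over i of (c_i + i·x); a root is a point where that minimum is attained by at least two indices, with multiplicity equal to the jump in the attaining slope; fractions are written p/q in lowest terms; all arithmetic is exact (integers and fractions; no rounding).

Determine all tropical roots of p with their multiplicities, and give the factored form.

hull edge (i=0, c=4) to (i=2, c=-7): slope -11/2, span 2
hull edge (i=2, c=-7) to (i=3, c=8): slope 15, span 1
Factored form: p(x) = 8 ⊗ (x ⊕ (-15)) ⊗ (x ⊕ 11/2) ⊗ (x ⊕ 11/2)
Answer: roots = -15 (mult 1), 11/2 (mult 2)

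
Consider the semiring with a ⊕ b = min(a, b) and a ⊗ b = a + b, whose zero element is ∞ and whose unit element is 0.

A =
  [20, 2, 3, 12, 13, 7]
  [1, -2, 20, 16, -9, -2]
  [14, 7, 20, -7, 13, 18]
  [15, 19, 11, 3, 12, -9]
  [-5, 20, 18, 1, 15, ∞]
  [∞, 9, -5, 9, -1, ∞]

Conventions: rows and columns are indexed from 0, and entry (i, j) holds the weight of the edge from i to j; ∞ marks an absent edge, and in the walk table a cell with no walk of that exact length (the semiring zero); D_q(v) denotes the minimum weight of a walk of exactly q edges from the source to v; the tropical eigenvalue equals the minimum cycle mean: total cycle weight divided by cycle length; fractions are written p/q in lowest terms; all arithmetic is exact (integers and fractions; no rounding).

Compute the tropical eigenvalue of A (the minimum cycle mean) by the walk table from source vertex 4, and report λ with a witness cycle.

q=0: [∞, ∞, ∞, ∞, 0, ∞]
q=1: [-5, 20, 18, 1, 15, ∞]
q=2: [10, -3, -2, 4, 8, -8]
q=3: [-2, -5, -13, -9, -12, -5]
q=4: [-17, -7, -10, -20, -14, -18]
q=5: [-19, -15, -23, -17, -19, -29]
q=6: [-24, -20, -34, -30, -30, -26]
Optimal cycle mean attained by: cycle 2->3->5->2, total (-7) + (-9) + (-5), length 3.
Answer: λ = -7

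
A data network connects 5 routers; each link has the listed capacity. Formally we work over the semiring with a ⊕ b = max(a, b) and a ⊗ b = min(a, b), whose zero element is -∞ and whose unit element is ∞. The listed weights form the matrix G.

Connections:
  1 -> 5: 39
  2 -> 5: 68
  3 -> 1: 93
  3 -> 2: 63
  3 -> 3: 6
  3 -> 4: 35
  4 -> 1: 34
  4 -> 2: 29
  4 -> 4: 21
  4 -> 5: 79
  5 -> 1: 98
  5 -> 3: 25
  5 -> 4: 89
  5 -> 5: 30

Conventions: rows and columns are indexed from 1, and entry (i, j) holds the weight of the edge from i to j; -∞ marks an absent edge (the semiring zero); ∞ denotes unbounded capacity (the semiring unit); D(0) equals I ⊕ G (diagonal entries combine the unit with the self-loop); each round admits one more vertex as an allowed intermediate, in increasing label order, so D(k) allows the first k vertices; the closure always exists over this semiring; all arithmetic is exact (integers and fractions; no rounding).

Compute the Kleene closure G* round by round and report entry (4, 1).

D(0):
  [∞, -∞, -∞, -∞, 39]
  [-∞, ∞, -∞, -∞, 68]
  [93, 63, ∞, 35, -∞]
  [34, 29, -∞, ∞, 79]
  [98, -∞, 25, 89, ∞]
D(1):
  [∞, -∞, -∞, -∞, 39]
  [-∞, ∞, -∞, -∞, 68]
  [93, 63, ∞, 35, 39]
  [34, 29, -∞, ∞, 79]
  [98, -∞, 25, 89, ∞]
D(2):
  [∞, -∞, -∞, -∞, 39]
  [-∞, ∞, -∞, -∞, 68]
  [93, 63, ∞, 35, 63]
  [34, 29, -∞, ∞, 79]
  [98, -∞, 25, 89, ∞]
D(3):
  [∞, -∞, -∞, -∞, 39]
  [-∞, ∞, -∞, -∞, 68]
  [93, 63, ∞, 35, 63]
  [34, 29, -∞, ∞, 79]
  [98, 25, 25, 89, ∞]
D(4):
  [∞, -∞, -∞, -∞, 39]
  [-∞, ∞, -∞, -∞, 68]
  [93, 63, ∞, 35, 63]
  [34, 29, -∞, ∞, 79]
  [98, 29, 25, 89, ∞]
D(5):
  [∞, 29, 25, 39, 39]
  [68, ∞, 25, 68, 68]
  [93, 63, ∞, 63, 63]
  [79, 29, 25, ∞, 79]
  [98, 29, 25, 89, ∞]
Answer: G*[4][1] = 79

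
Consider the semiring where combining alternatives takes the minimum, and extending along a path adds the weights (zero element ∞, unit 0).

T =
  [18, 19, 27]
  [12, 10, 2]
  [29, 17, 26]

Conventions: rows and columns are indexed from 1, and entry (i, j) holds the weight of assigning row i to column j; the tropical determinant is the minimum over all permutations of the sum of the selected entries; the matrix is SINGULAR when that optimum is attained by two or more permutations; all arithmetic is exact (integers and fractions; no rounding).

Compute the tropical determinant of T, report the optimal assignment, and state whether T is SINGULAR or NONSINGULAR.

σ = (1, 2, 3): 18 + 10 + 26 = 54
σ = (1, 3, 2): 18 + 2 + 17 = 37
σ = (2, 1, 3): 19 + 12 + 26 = 57
σ = (2, 3, 1): 19 + 2 + 29 = 50
σ = (3, 1, 2): 27 + 12 + 17 = 56
σ = (3, 2, 1): 27 + 10 + 29 = 66
Optimal value attained by: σ = (1, 3, 2).
Answer: det⊕(T) = 37; verdict: NONSINGULAR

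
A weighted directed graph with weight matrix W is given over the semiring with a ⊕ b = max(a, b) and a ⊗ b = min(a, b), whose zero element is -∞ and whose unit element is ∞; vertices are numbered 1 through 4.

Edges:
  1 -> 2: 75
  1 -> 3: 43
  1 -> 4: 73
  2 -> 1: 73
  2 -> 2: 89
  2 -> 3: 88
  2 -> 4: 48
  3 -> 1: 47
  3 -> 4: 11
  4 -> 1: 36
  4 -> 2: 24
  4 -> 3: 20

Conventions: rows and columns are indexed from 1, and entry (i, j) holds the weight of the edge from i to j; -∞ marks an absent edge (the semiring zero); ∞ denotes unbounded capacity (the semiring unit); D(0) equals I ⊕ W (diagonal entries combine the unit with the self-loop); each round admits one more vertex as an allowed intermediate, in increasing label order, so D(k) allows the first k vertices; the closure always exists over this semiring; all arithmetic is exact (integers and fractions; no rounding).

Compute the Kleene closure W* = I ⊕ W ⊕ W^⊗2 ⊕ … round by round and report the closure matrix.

D(0):
  [∞, 75, 43, 73]
  [73, ∞, 88, 48]
  [47, -∞, ∞, 11]
  [36, 24, 20, ∞]
D(1):
  [∞, 75, 43, 73]
  [73, ∞, 88, 73]
  [47, 47, ∞, 47]
  [36, 36, 36, ∞]
D(2):
  [∞, 75, 75, 73]
  [73, ∞, 88, 73]
  [47, 47, ∞, 47]
  [36, 36, 36, ∞]
D(3):
  [∞, 75, 75, 73]
  [73, ∞, 88, 73]
  [47, 47, ∞, 47]
  [36, 36, 36, ∞]
D(4):
  [∞, 75, 75, 73]
  [73, ∞, 88, 73]
  [47, 47, ∞, 47]
  [36, 36, 36, ∞]
Answer: W* = [[∞, 75, 75, 73], [73, ∞, 88, 73], [47, 47, ∞, 47], [36, 36, 36, ∞]]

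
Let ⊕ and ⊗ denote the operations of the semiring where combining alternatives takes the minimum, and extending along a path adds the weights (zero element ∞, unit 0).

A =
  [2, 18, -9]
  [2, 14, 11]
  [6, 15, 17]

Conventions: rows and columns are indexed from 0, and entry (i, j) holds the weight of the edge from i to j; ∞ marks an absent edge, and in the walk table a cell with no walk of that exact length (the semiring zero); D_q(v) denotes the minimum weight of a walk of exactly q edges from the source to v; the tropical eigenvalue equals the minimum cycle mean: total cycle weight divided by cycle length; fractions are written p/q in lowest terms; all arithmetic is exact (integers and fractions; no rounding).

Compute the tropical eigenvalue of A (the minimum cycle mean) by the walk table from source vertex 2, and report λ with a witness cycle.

q=0: [∞, ∞, 0]
q=1: [6, 15, 17]
q=2: [8, 24, -3]
q=3: [3, 12, -1]
Optimal cycle mean attained by: cycle 0->2->0, total (-9) + 6, length 2.
Answer: λ = -3/2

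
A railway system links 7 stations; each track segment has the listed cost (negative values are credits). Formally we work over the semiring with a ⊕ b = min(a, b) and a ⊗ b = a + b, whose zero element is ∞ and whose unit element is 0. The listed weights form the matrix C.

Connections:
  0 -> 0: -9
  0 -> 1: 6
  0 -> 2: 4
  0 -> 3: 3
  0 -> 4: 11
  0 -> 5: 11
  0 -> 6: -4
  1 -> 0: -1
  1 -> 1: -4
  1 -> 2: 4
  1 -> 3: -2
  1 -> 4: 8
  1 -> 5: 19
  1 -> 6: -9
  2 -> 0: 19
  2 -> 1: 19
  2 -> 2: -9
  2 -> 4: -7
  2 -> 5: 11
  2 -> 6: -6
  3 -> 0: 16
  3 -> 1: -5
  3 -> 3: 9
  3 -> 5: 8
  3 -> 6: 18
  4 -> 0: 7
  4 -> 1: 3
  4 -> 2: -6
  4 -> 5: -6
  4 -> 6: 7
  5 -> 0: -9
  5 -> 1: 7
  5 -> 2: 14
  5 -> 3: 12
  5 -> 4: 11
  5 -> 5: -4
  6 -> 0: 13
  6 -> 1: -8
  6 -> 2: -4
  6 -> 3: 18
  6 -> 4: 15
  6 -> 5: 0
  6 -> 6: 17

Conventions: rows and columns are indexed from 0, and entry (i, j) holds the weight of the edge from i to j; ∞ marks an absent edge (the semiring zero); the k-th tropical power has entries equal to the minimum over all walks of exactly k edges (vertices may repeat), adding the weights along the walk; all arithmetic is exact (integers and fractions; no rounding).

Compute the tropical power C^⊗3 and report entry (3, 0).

C^⊗2:
  [-18, -12, -8, -6, -3, -4, -13]
  [-10, -17, -13, -6, -3, -9, -13]
  [0, -14, -18, 12, -16, -13, -15]
  [-6, -9, -1, -7, 3, 4, -14]
  [-15, -1, -15, 1, -13, -10, -12]
  [-18, -3, -5, -6, 2, -8, -13]
  [-9, -12, -13, -10, -11, -4, -17]
C^⊗3:
  [-27, -21, -17, -15, -15, -13, -22]
  [-19, -21, -22, -19, -20, -13, -26]
  [-22, -23, -27, -16, -25, -22, -24]
  [-15, -22, -18, -11, -8, -14, -18]
  [-24, -20, -24, -12, -22, -19, -21]
  [-27, -21, -17, -15, -12, -13, -22]
  [-18, -25, -22, -14, -20, -17, -21]
Key observation: the optimum is the walk 3->1->0->0, with weight (-5) + (-1) + (-9) = -15.
Optimal value attained by: walk 3->1->0->0.
Answer: (C^⊗3)[3][0] = -15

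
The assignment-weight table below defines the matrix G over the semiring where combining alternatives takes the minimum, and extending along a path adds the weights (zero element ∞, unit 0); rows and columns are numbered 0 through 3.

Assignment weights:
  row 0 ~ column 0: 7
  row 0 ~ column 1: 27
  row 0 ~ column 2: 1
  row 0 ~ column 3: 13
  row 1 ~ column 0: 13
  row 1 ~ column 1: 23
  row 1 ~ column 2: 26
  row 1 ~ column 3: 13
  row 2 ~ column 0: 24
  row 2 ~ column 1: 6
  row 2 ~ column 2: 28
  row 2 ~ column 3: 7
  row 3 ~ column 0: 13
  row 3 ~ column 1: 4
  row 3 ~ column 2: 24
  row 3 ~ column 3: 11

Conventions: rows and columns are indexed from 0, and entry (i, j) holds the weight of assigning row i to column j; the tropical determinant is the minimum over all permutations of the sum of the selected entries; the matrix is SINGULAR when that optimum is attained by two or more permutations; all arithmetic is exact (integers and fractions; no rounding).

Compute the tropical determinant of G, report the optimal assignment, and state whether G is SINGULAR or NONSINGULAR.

σ = (0, 1, 2, 3): 7 + 23 + 28 + 11 = 69
σ = (0, 1, 3, 2): 7 + 23 + 7 + 24 = 61
σ = (0, 2, 1, 3): 7 + 26 + 6 + 11 = 50
σ = (0, 2, 3, 1): 7 + 26 + 7 + 4 = 44
σ = (0, 3, 1, 2): 7 + 13 + 6 + 24 = 50
σ = (0, 3, 2, 1): 7 + 13 + 28 + 4 = 52
σ = (1, 0, 2, 3): 27 + 13 + 28 + 11 = 79
σ = (1, 0, 3, 2): 27 + 13 + 7 + 24 = 71
σ = (1, 2, 0, 3): 27 + 26 + 24 + 11 = 88
σ = (1, 2, 3, 0): 27 + 26 + 7 + 13 = 73
σ = (1, 3, 0, 2): 27 + 13 + 24 + 24 = 88
σ = (1, 3, 2, 0): 27 + 13 + 28 + 13 = 81
σ = (2, 0, 1, 3): 1 + 13 + 6 + 11 = 31
σ = (2, 0, 3, 1): 1 + 13 + 7 + 4 = 25
σ = (2, 1, 0, 3): 1 + 23 + 24 + 11 = 59
σ = (2, 1, 3, 0): 1 + 23 + 7 + 13 = 44
σ = (2, 3, 0, 1): 1 + 13 + 24 + 4 = 42
σ = (2, 3, 1, 0): 1 + 13 + 6 + 13 = 33
σ = (3, 0, 1, 2): 13 + 13 + 6 + 24 = 56
σ = (3, 0, 2, 1): 13 + 13 + 28 + 4 = 58
σ = (3, 1, 0, 2): 13 + 23 + 24 + 24 = 84
σ = (3, 1, 2, 0): 13 + 23 + 28 + 13 = 77
σ = (3, 2, 0, 1): 13 + 26 + 24 + 4 = 67
σ = (3, 2, 1, 0): 13 + 26 + 6 + 13 = 58
Optimal value attained by: σ = (2, 0, 3, 1).
Answer: det⊕(G) = 25; verdict: NONSINGULAR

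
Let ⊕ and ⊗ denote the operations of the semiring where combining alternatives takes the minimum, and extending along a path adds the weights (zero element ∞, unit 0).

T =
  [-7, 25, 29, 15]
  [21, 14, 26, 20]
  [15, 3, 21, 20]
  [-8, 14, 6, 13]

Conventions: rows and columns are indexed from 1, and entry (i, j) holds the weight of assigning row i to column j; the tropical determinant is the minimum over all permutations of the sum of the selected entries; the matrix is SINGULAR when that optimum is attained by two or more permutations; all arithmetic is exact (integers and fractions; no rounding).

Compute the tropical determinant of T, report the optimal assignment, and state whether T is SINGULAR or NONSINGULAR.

σ = (1, 2, 3, 4): (-7) + 14 + 21 + 13 = 41
σ = (1, 2, 4, 3): (-7) + 14 + 20 + 6 = 33
σ = (1, 3, 2, 4): (-7) + 26 + 3 + 13 = 35
σ = (1, 3, 4, 2): (-7) + 26 + 20 + 14 = 53
σ = (1, 4, 2, 3): (-7) + 20 + 3 + 6 = 22
σ = (1, 4, 3, 2): (-7) + 20 + 21 + 14 = 48
σ = (2, 1, 3, 4): 25 + 21 + 21 + 13 = 80
σ = (2, 1, 4, 3): 25 + 21 + 20 + 6 = 72
σ = (2, 3, 1, 4): 25 + 26 + 15 + 13 = 79
σ = (2, 3, 4, 1): 25 + 26 + 20 + (-8) = 63
σ = (2, 4, 1, 3): 25 + 20 + 15 + 6 = 66
σ = (2, 4, 3, 1): 25 + 20 + 21 + (-8) = 58
σ = (3, 1, 2, 4): 29 + 21 + 3 + 13 = 66
σ = (3, 1, 4, 2): 29 + 21 + 20 + 14 = 84
σ = (3, 2, 1, 4): 29 + 14 + 15 + 13 = 71
σ = (3, 2, 4, 1): 29 + 14 + 20 + (-8) = 55
σ = (3, 4, 1, 2): 29 + 20 + 15 + 14 = 78
σ = (3, 4, 2, 1): 29 + 20 + 3 + (-8) = 44
σ = (4, 1, 2, 3): 15 + 21 + 3 + 6 = 45
σ = (4, 1, 3, 2): 15 + 21 + 21 + 14 = 71
σ = (4, 2, 1, 3): 15 + 14 + 15 + 6 = 50
σ = (4, 2, 3, 1): 15 + 14 + 21 + (-8) = 42
σ = (4, 3, 1, 2): 15 + 26 + 15 + 14 = 70
σ = (4, 3, 2, 1): 15 + 26 + 3 + (-8) = 36
Optimal value attained by: σ = (1, 4, 2, 3).
Answer: det⊕(T) = 22; verdict: NONSINGULAR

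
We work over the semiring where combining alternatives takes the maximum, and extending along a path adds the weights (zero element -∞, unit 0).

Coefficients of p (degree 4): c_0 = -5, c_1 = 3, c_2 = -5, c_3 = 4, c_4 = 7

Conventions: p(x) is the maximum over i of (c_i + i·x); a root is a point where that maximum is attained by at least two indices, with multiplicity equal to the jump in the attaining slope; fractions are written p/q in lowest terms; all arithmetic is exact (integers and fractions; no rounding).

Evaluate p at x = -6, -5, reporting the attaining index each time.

p(-6) = max(-5+0·(-6)=-5, 3+1·(-6)=-3, -5+2·(-6)=-17, 4+3·(-6)=-14, 7+4·(-6)=-17) = -3 (attained by i=1)
p(-5) = max(-5+0·(-5)=-5, 3+1·(-5)=-2, -5+2·(-5)=-15, 4+3·(-5)=-11, 7+4·(-5)=-13) = -2 (attained by i=1)
Answer: p(-6) = -3; p(-5) = -2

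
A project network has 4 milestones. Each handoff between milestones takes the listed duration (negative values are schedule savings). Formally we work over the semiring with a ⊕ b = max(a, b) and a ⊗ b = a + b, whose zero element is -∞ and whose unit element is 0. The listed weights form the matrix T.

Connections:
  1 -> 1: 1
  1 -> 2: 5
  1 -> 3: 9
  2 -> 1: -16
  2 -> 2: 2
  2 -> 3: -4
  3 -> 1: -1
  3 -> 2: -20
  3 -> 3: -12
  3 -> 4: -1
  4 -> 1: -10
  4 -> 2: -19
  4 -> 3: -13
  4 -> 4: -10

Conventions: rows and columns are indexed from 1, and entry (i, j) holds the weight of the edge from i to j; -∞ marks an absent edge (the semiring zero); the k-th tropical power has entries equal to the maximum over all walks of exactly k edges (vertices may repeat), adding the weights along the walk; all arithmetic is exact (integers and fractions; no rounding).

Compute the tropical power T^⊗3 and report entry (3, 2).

T^⊗2:
  [8, 7, 10, 8]
  [-5, 4, -2, -5]
  [0, 4, 8, -11]
  [-9, -5, -1, -14]
T^⊗3:
  [9, 13, 17, 9]
  [-3, 6, 4, -3]
  [7, 6, 9, 7]
  [-2, -3, 0, -2]
Key observation: the optimum is the walk 3->1->2->2, with weight (-1) + 5 + 2 = 6.
Optimal value attained by: walk 3->1->2->2.
Answer: (T^⊗3)[3][2] = 6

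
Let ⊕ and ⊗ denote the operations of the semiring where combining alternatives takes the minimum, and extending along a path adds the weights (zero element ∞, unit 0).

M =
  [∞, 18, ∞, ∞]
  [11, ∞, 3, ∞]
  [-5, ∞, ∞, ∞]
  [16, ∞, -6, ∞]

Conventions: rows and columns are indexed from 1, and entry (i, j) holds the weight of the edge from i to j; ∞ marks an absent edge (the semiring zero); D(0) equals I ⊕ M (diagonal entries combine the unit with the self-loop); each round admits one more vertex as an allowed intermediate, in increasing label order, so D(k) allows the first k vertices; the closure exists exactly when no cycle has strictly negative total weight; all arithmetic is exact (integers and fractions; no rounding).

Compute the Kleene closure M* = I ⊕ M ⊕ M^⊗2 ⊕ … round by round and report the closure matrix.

D(0):
  [0, 18, ∞, ∞]
  [11, 0, 3, ∞]
  [-5, ∞, 0, ∞]
  [16, ∞, -6, 0]
D(1):
  [0, 18, ∞, ∞]
  [11, 0, 3, ∞]
  [-5, 13, 0, ∞]
  [16, 34, -6, 0]
D(2):
  [0, 18, 21, ∞]
  [11, 0, 3, ∞]
  [-5, 13, 0, ∞]
  [16, 34, -6, 0]
D(3):
  [0, 18, 21, ∞]
  [-2, 0, 3, ∞]
  [-5, 13, 0, ∞]
  [-11, 7, -6, 0]
D(4):
  [0, 18, 21, ∞]
  [-2, 0, 3, ∞]
  [-5, 13, 0, ∞]
  [-11, 7, -6, 0]
Answer: M* = [[0, 18, 21, ∞], [-2, 0, 3, ∞], [-5, 13, 0, ∞], [-11, 7, -6, 0]]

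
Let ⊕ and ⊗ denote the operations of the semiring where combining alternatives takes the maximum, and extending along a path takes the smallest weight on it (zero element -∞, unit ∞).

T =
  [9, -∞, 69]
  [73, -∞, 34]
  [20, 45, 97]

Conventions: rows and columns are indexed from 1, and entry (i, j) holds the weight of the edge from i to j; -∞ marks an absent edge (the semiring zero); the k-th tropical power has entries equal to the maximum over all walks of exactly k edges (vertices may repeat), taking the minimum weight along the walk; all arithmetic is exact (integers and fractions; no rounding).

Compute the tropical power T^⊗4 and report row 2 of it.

T^⊗2:
  [20, 45, 69]
  [20, 34, 69]
  [45, 45, 97]
T^⊗3:
  [45, 45, 69]
  [34, 45, 69]
  [45, 45, 97]
T^⊗4:
  [45, 45, 69]
  [45, 45, 69]
  [45, 45, 97]
Answer: row 2 of T^⊗4 = [45, 45, 69]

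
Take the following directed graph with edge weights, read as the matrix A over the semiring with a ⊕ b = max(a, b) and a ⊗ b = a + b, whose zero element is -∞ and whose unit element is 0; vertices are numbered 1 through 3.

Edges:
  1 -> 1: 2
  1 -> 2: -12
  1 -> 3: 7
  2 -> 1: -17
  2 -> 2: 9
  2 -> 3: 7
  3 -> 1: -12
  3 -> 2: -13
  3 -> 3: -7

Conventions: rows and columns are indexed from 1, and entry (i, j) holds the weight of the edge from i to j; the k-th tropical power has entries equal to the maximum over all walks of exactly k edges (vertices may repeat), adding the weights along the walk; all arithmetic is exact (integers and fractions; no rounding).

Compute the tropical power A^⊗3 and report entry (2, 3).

A^⊗2:
  [4, -3, 9]
  [-5, 18, 16]
  [-10, -4, -5]
A^⊗3:
  [6, 6, 11]
  [4, 27, 25]
  [-8, 5, 3]
Key observation: the optimum is the walk 2->2->2->3, with weight 9 + 9 + 7 = 25.
Optimal value attained by: walk 2->2->2->3.
Answer: (A^⊗3)[2][3] = 25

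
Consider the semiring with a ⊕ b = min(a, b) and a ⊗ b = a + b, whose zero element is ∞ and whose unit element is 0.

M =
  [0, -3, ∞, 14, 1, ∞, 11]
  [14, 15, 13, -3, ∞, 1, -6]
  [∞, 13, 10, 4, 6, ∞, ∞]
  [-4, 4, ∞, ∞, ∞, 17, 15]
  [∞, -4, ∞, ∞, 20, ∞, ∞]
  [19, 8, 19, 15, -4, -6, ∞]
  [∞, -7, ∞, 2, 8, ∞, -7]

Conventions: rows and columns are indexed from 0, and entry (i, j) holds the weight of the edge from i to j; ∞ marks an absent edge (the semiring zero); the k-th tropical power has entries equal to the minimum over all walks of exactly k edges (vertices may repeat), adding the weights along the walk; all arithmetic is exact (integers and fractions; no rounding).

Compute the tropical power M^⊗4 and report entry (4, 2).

M^⊗2:
  [0, -3, 10, -6, 1, -2, -9]
  [-7, -13, 20, -4, -3, -5, -13]
  [0, 2, 20, 10, 16, 14, 7]
  [-4, -7, 17, 1, -3, 5, -2]
  [10, 11, 9, -7, 40, -3, -10]
  [11, -8, 13, 5, -10, -12, 2]
  [-2, -14, 6, -10, 1, -6, -14]
M^⊗3:
  [-10, -16, 10, -7, -6, -8, -16]
  [-8, -20, 0, -16, -9, -12, -20]
  [0, -3, 15, -1, 1, 3, -4]
  [-4, -9, 6, -10, -3, -6, -13]
  [-11, -17, 16, -8, -7, -9, -17]
  [1, -14, 5, -11, -16, -18, -14]
  [-14, -21, -1, -17, -10, -13, -21]
M^⊗4:
  [-11, -23, -3, -19, -12, -15, -23]
  [-20, -27, -7, -23, -16, -19, -27]
  [-5, -11, 10, -6, -1, -3, -11]
  [-14, -20, 4, -12, -10, -12, -20]
  [-12, -24, -4, -20, -13, -16, -24]
  [-15, -21, -1, -17, -22, -24, -21]
  [-21, -28, -8, -24, -17, -20, -28]
Key observation: the optimum is the walk 4->1->6->1->2, with weight (-4) + (-6) + (-7) + 13 = -4.
Optimal value attained by: walk 4->1->6->1->2.
Answer: (M^⊗4)[4][2] = -4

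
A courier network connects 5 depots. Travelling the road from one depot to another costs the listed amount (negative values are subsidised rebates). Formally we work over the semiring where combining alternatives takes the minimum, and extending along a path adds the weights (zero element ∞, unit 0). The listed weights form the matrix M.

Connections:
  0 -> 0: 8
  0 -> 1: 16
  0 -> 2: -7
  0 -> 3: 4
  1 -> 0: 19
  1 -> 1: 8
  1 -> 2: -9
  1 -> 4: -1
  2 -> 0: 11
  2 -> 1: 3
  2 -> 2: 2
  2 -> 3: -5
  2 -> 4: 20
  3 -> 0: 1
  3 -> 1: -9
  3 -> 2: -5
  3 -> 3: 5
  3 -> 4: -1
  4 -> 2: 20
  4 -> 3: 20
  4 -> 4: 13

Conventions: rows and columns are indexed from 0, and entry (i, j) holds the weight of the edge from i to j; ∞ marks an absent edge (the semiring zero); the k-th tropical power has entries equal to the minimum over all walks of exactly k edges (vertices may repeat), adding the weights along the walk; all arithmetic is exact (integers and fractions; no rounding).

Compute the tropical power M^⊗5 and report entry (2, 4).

M^⊗2:
  [4, -5, -5, -12, 3]
  [2, -6, -7, -14, 7]
  [-4, -14, -10, -3, -6]
  [6, -4, -18, -10, -10]
  [21, 11, 15, 15, 19]
M^⊗3:
  [-11, -21, -17, -10, -13]
  [-13, -23, -19, -12, -15]
  [-2, -12, -23, -15, -15]
  [-9, -19, -16, -23, -11]
  [16, 6, 2, 10, 10]
M^⊗4:
  [-9, -19, -30, -22, -22]
  [-11, -21, -32, -24, -24]
  [-14, -24, -21, -28, -16]
  [-22, -32, -28, -21, -24]
  [11, 1, -3, -3, 5]
M^⊗5:
  [-21, -31, -28, -35, -23]
  [-23, -33, -30, -37, -25]
  [-27, -37, -33, -26, -29]
  [-20, -30, -41, -33, -33]
  [-2, -12, -8, -8, -4]
Key observation: the optimum is the walk 2->3->1->2->3->4, with weight (-5) + (-9) + (-9) + (-5) + (-1) = -29.
Optimal value attained by: walk 2->3->1->2->3->4.
Answer: (M^⊗5)[2][4] = -29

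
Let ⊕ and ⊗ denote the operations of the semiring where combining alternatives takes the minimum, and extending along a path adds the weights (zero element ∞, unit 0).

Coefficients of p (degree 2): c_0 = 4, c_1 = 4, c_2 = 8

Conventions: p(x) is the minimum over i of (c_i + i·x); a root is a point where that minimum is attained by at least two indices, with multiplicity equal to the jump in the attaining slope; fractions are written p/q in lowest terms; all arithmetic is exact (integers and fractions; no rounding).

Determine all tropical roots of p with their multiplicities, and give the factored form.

hull edge (i=0, c=4) to (i=1, c=4): slope 0, span 1
hull edge (i=1, c=4) to (i=2, c=8): slope 4, span 1
Factored form: p(x) = 8 ⊗ (x ⊕ (-4)) ⊗ (x ⊕ 0)
Answer: roots = -4 (mult 1), 0 (mult 1)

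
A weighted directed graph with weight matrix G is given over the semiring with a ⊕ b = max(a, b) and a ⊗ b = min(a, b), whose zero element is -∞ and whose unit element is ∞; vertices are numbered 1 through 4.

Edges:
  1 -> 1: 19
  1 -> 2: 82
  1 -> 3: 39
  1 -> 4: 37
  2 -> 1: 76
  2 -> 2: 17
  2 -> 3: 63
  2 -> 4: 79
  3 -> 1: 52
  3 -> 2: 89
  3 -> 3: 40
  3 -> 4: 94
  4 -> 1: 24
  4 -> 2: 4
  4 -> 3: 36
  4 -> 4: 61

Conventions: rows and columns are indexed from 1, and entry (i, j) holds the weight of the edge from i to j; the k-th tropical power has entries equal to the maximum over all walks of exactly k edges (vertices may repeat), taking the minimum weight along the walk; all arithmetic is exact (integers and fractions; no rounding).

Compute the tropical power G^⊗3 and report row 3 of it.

G^⊗2:
  [76, 39, 63, 79]
  [52, 76, 40, 63]
  [76, 52, 63, 79]
  [36, 36, 36, 61]
G^⊗3:
  [52, 76, 40, 63]
  [76, 52, 63, 76]
  [52, 76, 52, 63]
  [36, 36, 36, 61]
Answer: row 3 of G^⊗3 = [52, 76, 52, 63]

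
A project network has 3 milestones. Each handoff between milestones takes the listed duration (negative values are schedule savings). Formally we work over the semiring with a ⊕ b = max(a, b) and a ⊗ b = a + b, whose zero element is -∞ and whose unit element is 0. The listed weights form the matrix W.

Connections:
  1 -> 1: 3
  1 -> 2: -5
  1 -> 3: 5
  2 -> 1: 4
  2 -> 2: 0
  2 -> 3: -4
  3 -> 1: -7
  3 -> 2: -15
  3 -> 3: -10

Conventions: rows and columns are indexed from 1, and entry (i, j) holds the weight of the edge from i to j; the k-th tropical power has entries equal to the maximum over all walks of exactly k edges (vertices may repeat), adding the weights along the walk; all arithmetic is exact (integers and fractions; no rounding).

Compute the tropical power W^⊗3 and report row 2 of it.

W^⊗2:
  [6, -2, 8]
  [7, 0, 9]
  [-4, -12, -2]
W^⊗3:
  [9, 1, 11]
  [10, 2, 12]
  [-1, -9, 1]
Answer: row 2 of W^⊗3 = [10, 2, 12]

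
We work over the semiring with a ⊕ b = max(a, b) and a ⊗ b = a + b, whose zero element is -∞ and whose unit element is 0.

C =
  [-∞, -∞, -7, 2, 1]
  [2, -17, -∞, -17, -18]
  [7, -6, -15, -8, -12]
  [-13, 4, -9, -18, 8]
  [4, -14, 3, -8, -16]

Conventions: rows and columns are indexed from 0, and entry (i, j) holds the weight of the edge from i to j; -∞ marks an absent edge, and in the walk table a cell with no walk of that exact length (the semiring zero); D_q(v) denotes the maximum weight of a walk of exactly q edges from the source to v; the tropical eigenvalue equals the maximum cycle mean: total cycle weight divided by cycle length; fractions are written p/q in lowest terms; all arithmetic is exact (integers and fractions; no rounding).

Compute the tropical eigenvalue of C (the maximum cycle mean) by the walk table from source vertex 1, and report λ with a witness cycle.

q=0: [-∞, 0, -∞, -∞, -∞]
q=1: [2, -17, -∞, -17, -18]
q=2: [-14, -13, -5, 4, 3]
q=3: [7, 8, 6, -5, 12]
q=4: [16, 0, 15, 9, 8]
q=5: [22, 13, 11, 18, 17]
Optimal cycle mean attained by: cycle 0->3->4->2->0, total 2 + 8 + 3 + 7, length 4.
Answer: λ = 5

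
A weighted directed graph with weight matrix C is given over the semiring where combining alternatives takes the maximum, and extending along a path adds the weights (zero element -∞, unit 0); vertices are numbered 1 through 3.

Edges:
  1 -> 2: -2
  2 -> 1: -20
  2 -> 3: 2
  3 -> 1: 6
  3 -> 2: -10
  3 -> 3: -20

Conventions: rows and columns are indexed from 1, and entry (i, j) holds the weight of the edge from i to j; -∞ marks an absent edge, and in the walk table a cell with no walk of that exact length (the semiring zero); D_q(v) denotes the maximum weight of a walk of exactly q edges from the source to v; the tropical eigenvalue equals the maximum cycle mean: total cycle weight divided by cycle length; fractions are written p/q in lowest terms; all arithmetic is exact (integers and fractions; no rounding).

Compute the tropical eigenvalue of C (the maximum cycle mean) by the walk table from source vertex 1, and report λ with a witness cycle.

q=0: [0, -∞, -∞]
q=1: [-∞, -2, -∞]
q=2: [-22, -∞, 0]
q=3: [6, -10, -20]
Optimal cycle mean attained by: cycle 1->2->3->1, total (-2) + 2 + 6, length 3.
Answer: λ = 2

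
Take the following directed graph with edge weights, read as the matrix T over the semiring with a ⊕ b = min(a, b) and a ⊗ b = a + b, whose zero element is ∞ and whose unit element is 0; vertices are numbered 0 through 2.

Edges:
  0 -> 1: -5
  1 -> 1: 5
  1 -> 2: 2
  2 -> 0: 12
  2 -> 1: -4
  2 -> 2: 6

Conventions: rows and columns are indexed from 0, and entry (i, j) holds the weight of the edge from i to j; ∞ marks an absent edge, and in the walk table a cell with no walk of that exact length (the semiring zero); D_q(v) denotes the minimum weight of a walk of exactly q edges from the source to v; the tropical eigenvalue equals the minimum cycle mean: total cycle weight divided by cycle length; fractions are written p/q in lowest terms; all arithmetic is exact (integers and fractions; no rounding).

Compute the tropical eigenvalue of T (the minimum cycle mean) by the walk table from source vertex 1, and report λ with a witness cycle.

q=0: [∞, 0, ∞]
q=1: [∞, 5, 2]
q=2: [14, -2, 7]
q=3: [19, 3, 0]
Optimal cycle mean attained by: cycle 1->2->1, total 2 + (-4), length 2.
Answer: λ = -1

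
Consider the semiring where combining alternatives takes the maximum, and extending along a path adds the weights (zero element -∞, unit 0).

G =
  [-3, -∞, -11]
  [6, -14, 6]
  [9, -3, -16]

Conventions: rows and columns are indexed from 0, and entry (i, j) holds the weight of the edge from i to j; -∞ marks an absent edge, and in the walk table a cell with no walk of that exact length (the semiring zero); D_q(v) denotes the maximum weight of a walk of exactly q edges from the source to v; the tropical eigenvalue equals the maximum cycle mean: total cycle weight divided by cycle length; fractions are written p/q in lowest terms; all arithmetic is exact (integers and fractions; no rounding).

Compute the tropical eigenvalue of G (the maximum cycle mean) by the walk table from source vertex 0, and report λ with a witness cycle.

q=0: [0, -∞, -∞]
q=1: [-3, -∞, -11]
q=2: [-2, -14, -14]
q=3: [-5, -17, -8]
Optimal cycle mean attained by: cycle 1->2->1, total 6 + (-3), length 2.
Answer: λ = 3/2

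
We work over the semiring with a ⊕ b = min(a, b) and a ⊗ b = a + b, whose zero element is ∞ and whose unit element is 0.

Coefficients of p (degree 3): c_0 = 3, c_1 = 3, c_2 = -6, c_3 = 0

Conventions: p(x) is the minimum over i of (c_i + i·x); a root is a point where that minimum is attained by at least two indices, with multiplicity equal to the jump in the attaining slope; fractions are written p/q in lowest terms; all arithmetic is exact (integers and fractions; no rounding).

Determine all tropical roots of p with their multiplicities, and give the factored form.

hull edge (i=0, c=3) to (i=2, c=-6): slope -9/2, span 2
hull edge (i=2, c=-6) to (i=3, c=0): slope 6, span 1
Factored form: p(x) = 0 ⊗ (x ⊕ (-6)) ⊗ (x ⊕ 9/2) ⊗ (x ⊕ 9/2)
Answer: roots = -6 (mult 1), 9/2 (mult 2)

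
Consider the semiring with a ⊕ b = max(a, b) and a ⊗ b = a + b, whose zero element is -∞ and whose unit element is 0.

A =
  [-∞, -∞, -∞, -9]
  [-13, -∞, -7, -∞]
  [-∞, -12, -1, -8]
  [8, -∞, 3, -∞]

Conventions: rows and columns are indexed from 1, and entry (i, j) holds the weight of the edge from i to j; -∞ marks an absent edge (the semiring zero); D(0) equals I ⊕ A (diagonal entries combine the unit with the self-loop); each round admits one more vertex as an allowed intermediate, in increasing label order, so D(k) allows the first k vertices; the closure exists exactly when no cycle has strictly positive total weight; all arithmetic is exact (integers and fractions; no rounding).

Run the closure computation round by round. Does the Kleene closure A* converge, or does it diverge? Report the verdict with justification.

D(0):
  [0, -∞, -∞, -9]
  [-13, 0, -7, -∞]
  [-∞, -12, 0, -8]
  [8, -∞, 3, 0]
D(1):
  [0, -∞, -∞, -9]
  [-13, 0, -7, -22]
  [-∞, -12, 0, -8]
  [8, -∞, 3, 0]
D(2):
  [0, -∞, -∞, -9]
  [-13, 0, -7, -22]
  [-25, -12, 0, -8]
  [8, -∞, 3, 0]
D(3):
  [0, -∞, -∞, -9]
  [-13, 0, -7, -15]
  [-25, -12, 0, -8]
  [8, -9, 3, 0]
D(4):
  [0, -18, -6, -9]
  [-7, 0, -7, -15]
  [0, -12, 0, -8]
  [8, -9, 3, 0]
Key observation: every diagonal entry stays at the unit through all rounds, so no improving cycle exists.
Answer: CONVERGES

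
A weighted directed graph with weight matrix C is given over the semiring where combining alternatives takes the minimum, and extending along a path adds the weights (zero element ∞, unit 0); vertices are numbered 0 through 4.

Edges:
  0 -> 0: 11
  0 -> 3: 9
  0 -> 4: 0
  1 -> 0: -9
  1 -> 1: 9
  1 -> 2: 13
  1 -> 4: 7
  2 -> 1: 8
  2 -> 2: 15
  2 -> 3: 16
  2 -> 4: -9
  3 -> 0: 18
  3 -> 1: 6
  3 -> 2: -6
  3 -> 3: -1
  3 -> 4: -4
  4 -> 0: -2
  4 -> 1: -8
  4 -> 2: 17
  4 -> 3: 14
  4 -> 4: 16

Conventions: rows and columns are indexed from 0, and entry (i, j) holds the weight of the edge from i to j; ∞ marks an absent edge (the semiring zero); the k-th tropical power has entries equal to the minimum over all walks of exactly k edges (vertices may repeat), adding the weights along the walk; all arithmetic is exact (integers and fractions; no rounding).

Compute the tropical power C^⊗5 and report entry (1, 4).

C^⊗2:
  [-2, -8, 3, 8, 5]
  [0, -1, 22, 0, -9]
  [-11, -17, 8, 5, 6]
  [-6, -12, -7, -2, -15]
  [-17, 1, 5, 7, -2]
C^⊗3:
  [-17, -3, 2, 7, -6]
  [-11, -17, -6, -1, -4]
  [-26, -8, -4, -2, -11]
  [-21, -23, -8, -3, -16]
  [-8, -10, 1, -8, -17]
C^⊗4:
  [-12, -14, 1, -8, -17]
  [-26, -12, -7, -2, -15]
  [-17, -19, -8, -17, -26]
  [-32, -24, -10, -12, -21]
  [-19, -25, -14, -9, -12]
C^⊗5:
  [-23, -25, -14, -9, -12]
  [-21, -23, -8, -17, -26]
  [-28, -34, -23, -18, -21]
  [-33, -29, -18, -23, -32]
  [-34, -20, -15, -10, -23]
Key observation: the optimum is the walk 1->0->4->1->0->4, with weight (-9) + 0 + (-8) + (-9) + 0 = -26.
Optimal value attained by: walk 1->0->4->1->0->4.
Answer: (C^⊗5)[1][4] = -26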